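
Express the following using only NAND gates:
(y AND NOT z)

((y NAND (z NAND z)) NAND (y NAND (z NAND z)))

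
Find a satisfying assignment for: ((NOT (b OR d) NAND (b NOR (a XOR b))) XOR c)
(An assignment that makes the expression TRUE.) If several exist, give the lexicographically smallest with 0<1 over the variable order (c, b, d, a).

c=0, b=0, d=0, a=1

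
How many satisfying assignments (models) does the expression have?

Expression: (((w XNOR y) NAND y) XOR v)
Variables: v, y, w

Satisfying assignments: (0,0,0), (0,0,1), (0,1,0), (1,1,1)
Count: 4 out of 8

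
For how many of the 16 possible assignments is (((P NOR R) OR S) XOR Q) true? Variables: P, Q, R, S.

Satisfying assignments: (0,0,0,0), (0,0,0,1), (0,0,1,1), (0,1,1,0), (1,0,0,1), (1,0,1,1), (1,1,0,0), (1,1,1,0)
Count: 8 out of 16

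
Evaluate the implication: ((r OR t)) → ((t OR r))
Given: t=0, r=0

Antecedent ((r OR t)) = 0; consequent ((t OR r)) = 0.
0 → 0 = 1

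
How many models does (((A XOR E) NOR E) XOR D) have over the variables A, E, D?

Satisfying assignments: (0,0,0), (0,1,1), (1,0,1), (1,1,1)
Count: 4 out of 8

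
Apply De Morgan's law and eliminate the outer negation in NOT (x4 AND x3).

NOT x4 OR NOT x3
De Morgan's: NOT(AND of terms) = OR of negations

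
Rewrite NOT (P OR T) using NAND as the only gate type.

(((P NAND P) NAND (T NAND T)) NAND ((P NAND P) NAND (T NAND T)))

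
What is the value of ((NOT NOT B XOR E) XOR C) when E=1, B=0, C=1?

Substituting: ((NOT NOT 0 XOR 1) XOR 1)
= 0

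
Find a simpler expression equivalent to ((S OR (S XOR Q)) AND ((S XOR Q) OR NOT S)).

By distribution ((E OR v) AND (E OR NOT v) = E):
= (S XOR Q)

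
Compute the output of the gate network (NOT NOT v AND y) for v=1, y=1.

Substituting: (NOT NOT 1 AND 1)
= 1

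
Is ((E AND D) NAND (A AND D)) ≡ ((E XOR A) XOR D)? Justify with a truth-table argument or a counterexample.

No. Counterexample: with A=0, D=0, E=0, Expression 1 = 1 but Expression 2 = 0.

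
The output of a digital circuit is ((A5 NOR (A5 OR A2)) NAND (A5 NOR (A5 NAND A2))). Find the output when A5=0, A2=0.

Substituting: ((0 NOR (0 OR 0)) NAND (0 NOR (0 NAND 0)))
= 1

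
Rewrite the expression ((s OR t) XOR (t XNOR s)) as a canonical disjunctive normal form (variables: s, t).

(NOT s AND NOT t) OR (NOT s AND t) OR (s AND NOT t)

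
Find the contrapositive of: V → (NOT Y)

Contrapositive: Y → NOT V
Note: A statement and its contrapositive are logically equivalent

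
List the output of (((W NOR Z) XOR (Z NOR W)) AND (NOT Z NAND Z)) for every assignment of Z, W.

Z | W | Output
--------------
0 | 0 | 0
0 | 1 | 0
1 | 0 | 0
1 | 1 | 0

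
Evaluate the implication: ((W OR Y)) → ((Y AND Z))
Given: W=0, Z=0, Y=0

Antecedent ((W OR Y)) = 0; consequent ((Y AND Z)) = 0.
0 → 0 = 1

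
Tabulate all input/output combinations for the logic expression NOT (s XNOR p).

s | p | Output
--------------
0 | 0 | 0
0 | 1 | 1
1 | 0 | 1
1 | 1 | 0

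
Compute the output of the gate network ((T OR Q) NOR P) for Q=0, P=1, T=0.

Substituting: ((0 OR 0) NOR 1)
= 0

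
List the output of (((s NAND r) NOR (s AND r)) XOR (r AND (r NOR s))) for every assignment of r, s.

r | s | Output
--------------
0 | 0 | 0
0 | 1 | 0
1 | 0 | 0
1 | 1 | 0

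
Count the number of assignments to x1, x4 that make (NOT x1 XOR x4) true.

Satisfying assignments: (0,0), (1,1)
Count: 2 out of 4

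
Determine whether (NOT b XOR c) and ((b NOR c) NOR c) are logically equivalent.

No. Counterexample: with b=0, c=0, Expression 1 = 1 but Expression 2 = 0.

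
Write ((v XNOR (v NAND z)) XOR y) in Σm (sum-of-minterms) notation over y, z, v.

Σm(1, 4, 6, 7) = (NOT y AND NOT z AND v) OR (y AND NOT z AND NOT v) OR (y AND z AND NOT v) OR (y AND z AND v)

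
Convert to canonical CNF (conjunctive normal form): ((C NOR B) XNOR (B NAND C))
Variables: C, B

(C OR NOT B) AND (NOT C OR B)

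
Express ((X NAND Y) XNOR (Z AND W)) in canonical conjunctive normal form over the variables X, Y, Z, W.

(X OR Y OR Z OR W) AND (X OR Y OR Z OR NOT W) AND (X OR Y OR NOT Z OR W) AND (X OR NOT Y OR Z OR W) AND (X OR NOT Y OR Z OR NOT W) AND (X OR NOT Y OR NOT Z OR W) AND (NOT X OR Y OR Z OR W) AND (NOT X OR Y OR Z OR NOT W) AND (NOT X OR Y OR NOT Z OR W) AND (NOT X OR NOT Y OR NOT Z OR NOT W)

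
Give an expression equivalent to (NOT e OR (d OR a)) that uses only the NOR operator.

(((e NOR e) NOR ((d NOR a) NOR (d NOR a))) NOR ((e NOR e) NOR ((d NOR a) NOR (d NOR a))))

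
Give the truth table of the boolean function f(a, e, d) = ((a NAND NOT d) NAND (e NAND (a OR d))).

a | e | d | Output
------------------
0 | 0 | 0 | 0
0 | 0 | 1 | 0
0 | 1 | 0 | 0
0 | 1 | 1 | 1
1 | 0 | 0 | 1
1 | 0 | 1 | 0
1 | 1 | 0 | 1
1 | 1 | 1 | 1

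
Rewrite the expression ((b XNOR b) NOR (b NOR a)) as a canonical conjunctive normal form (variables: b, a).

(b OR a) AND (b OR NOT a) AND (NOT b OR a) AND (NOT b OR NOT a)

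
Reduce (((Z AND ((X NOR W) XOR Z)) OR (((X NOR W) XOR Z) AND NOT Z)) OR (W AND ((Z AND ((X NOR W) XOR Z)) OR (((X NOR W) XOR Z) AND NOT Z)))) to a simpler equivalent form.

By absorption (E OR (E AND v) = E) then distribution ((E AND v) OR (E AND NOT v) = E):
= ((X NOR W) XOR Z)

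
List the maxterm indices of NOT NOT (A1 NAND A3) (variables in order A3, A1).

ΠM(3) = (NOT A3 OR NOT A1)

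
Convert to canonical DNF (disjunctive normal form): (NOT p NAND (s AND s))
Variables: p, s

(NOT p AND NOT s) OR (p AND NOT s) OR (p AND s)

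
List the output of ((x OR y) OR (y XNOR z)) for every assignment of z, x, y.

z | x | y | Output
------------------
0 | 0 | 0 | 1
0 | 0 | 1 | 1
0 | 1 | 0 | 1
0 | 1 | 1 | 1
1 | 0 | 0 | 0
1 | 0 | 1 | 1
1 | 1 | 0 | 1
1 | 1 | 1 | 1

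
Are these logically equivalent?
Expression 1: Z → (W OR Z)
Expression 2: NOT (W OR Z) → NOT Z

Yes, Contrapositive is always equivalent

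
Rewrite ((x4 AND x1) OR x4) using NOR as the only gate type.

((((x4 NOR x4) NOR (x1 NOR x1)) NOR x4) NOR (((x4 NOR x4) NOR (x1 NOR x1)) NOR x4))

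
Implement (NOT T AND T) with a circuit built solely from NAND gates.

(((T NAND T) NAND T) NAND ((T NAND T) NAND T))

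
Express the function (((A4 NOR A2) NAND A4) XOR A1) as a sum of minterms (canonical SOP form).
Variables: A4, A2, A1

Σm(0, 2, 4, 6) = (NOT A4 AND NOT A2 AND NOT A1) OR (NOT A4 AND A2 AND NOT A1) OR (A4 AND NOT A2 AND NOT A1) OR (A4 AND A2 AND NOT A1)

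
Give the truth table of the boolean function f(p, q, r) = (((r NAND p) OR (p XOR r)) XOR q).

p | q | r | Output
------------------
0 | 0 | 0 | 1
0 | 0 | 1 | 1
0 | 1 | 0 | 0
0 | 1 | 1 | 0
1 | 0 | 0 | 1
1 | 0 | 1 | 0
1 | 1 | 0 | 0
1 | 1 | 1 | 1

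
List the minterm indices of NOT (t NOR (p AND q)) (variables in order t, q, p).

Σm(3, 4, 5, 6, 7) = (NOT t AND q AND p) OR (t AND NOT q AND NOT p) OR (t AND NOT q AND p) OR (t AND q AND NOT p) OR (t AND q AND p)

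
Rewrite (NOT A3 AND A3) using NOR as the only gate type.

(((A3 NOR A3) NOR (A3 NOR A3)) NOR (A3 NOR A3))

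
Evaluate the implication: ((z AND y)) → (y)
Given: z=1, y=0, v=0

Antecedent ((z AND y)) = 0; consequent (y) = 0.
0 → 0 = 1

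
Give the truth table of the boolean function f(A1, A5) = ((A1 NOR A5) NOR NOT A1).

A1 | A5 | Output
----------------
0 | 0 | 0
0 | 1 | 0
1 | 0 | 1
1 | 1 | 1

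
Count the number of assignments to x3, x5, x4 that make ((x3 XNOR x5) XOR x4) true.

Satisfying assignments: (0,0,0), (0,1,1), (1,0,1), (1,1,0)
Count: 4 out of 8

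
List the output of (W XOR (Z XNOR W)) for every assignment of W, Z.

W | Z | Output
--------------
0 | 0 | 1
0 | 1 | 0
1 | 0 | 1
1 | 1 | 0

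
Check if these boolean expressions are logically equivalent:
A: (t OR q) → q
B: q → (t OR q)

No, Converse is not equivalent to original (counterexample: t=1, q=0)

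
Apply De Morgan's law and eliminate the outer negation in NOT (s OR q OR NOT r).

NOT s AND NOT q AND r
De Morgan's: NOT(OR of terms) = AND of negations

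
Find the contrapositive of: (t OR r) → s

Contrapositive: NOT s → NOT (t OR r)
Note: A statement and its contrapositive are logically equivalent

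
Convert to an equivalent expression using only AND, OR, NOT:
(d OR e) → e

NOT (d OR e) OR e
(Implication elimination: A → B = NOT A OR B)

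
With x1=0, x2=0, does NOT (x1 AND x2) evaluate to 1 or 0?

Substituting: NOT (0 AND 0)
= 1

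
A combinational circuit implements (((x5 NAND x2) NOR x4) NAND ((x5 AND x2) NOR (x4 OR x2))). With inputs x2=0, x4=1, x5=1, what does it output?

Substituting: (((1 NAND 0) NOR 1) NAND ((1 AND 0) NOR (1 OR 0)))
= 1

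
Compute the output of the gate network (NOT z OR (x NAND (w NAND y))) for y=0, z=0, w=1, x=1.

Substituting: (NOT 0 OR (1 NAND (1 NAND 0)))
= 1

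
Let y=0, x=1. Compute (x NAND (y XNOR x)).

Substituting: (1 NAND (0 XNOR 1))
= 1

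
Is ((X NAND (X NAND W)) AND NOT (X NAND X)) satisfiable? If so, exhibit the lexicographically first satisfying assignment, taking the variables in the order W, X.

W=1, X=1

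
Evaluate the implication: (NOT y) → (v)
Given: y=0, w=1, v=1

Antecedent (NOT y) = 1; consequent (v) = 1.
1 → 1 = 1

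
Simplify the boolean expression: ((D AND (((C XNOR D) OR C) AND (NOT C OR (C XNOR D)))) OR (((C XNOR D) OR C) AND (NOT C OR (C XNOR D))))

By absorption (E OR (E AND v) = E) then distribution ((E OR v) AND (E OR NOT v) = E):
= (C XNOR D)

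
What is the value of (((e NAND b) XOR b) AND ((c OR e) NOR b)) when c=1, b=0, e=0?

Substituting: (((0 NAND 0) XOR 0) AND ((1 OR 0) NOR 0))
= 0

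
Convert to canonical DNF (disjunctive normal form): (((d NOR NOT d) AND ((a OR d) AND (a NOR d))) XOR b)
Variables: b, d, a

(b AND NOT d AND NOT a) OR (b AND NOT d AND a) OR (b AND d AND NOT a) OR (b AND d AND a)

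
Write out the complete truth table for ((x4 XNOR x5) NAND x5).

x5 | x4 | Output
----------------
0 | 0 | 1
0 | 1 | 1
1 | 0 | 1
1 | 1 | 0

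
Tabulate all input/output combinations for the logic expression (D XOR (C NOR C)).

D | C | Output
--------------
0 | 0 | 1
0 | 1 | 0
1 | 0 | 0
1 | 1 | 1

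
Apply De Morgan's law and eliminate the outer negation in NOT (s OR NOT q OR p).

NOT s AND q AND NOT p
De Morgan's: NOT(OR of terms) = AND of negations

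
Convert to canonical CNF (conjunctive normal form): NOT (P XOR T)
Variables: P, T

(P OR NOT T) AND (NOT P OR T)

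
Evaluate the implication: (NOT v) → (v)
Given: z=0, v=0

Antecedent (NOT v) = 1; consequent (v) = 0.
1 → 0 = 0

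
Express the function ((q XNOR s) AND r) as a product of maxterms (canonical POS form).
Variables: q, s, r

ΠM(0, 2, 3, 4, 5, 6) = (q OR s OR r) AND (q OR NOT s OR r) AND (q OR NOT s OR NOT r) AND (NOT q OR s OR r) AND (NOT q OR s OR NOT r) AND (NOT q OR NOT s OR r)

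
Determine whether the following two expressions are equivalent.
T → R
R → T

No, Converse is not equivalent to original (counterexample: T=0, Q=0, R=1)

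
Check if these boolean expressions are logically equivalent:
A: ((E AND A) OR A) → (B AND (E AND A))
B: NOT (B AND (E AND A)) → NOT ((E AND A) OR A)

Yes, Contrapositive is always equivalent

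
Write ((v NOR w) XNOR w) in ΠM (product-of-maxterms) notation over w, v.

ΠM(0, 2, 3) = (w OR v) AND (NOT w OR v) AND (NOT w OR NOT v)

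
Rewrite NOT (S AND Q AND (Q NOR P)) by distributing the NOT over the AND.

NOT S OR NOT Q OR NOT (Q NOR P)
De Morgan's: NOT(AND of terms) = OR of negations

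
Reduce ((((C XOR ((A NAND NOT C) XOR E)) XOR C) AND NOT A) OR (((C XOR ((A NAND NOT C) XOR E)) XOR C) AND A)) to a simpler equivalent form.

By distribution ((E AND v) OR (E AND NOT v) = E) then XOR self-cancellation ((E XOR v) XOR v = E):
= ((A NAND NOT C) XOR E)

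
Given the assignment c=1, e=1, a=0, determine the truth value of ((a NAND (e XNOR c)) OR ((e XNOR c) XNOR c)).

Substituting: ((0 NAND (1 XNOR 1)) OR ((1 XNOR 1) XNOR 1))
= 1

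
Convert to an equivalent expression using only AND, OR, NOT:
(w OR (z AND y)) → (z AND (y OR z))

NOT (w OR (z AND y)) OR (z AND (y OR z))
(Implication elimination: A → B = NOT A OR B)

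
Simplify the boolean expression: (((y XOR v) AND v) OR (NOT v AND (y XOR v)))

By distribution ((E AND v) OR (E AND NOT v) = E):
= (y XOR v)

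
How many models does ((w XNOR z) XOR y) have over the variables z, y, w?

Satisfying assignments: (0,0,0), (0,1,1), (1,0,1), (1,1,0)
Count: 4 out of 8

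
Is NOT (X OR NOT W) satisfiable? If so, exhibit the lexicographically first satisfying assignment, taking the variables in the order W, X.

W=1, X=0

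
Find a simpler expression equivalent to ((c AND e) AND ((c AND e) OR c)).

By absorption (E AND (E OR v) = E):
= (c AND e)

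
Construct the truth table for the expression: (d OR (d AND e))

e | d | Output
--------------
0 | 0 | 0
0 | 1 | 1
1 | 0 | 0
1 | 1 | 1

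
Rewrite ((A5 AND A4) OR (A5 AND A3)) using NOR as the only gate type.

((((A5 NOR A5) NOR (A4 NOR A4)) NOR ((A5 NOR A5) NOR (A3 NOR A3))) NOR (((A5 NOR A5) NOR (A4 NOR A4)) NOR ((A5 NOR A5) NOR (A3 NOR A3))))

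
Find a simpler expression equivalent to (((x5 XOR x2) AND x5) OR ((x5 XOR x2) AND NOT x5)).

By distribution ((E AND v) OR (E AND NOT v) = E):
= (x5 XOR x2)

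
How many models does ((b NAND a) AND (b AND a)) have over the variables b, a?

No assignment satisfies the expression.
Count: 0 out of 4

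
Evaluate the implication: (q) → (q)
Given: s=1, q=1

Antecedent (q) = 1; consequent (q) = 1.
1 → 1 = 1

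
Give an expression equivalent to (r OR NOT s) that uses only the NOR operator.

((r NOR (s NOR s)) NOR (r NOR (s NOR s)))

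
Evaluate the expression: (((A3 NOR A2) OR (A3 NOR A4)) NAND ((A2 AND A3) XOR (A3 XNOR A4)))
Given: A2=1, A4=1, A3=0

Substituting: (((0 NOR 1) OR (0 NOR 1)) NAND ((1 AND 0) XOR (0 XNOR 1)))
= 1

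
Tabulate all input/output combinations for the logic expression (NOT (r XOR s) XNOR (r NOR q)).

q | s | r | Output
------------------
0 | 0 | 0 | 1
0 | 0 | 1 | 1
0 | 1 | 0 | 0
0 | 1 | 1 | 0
1 | 0 | 0 | 0
1 | 0 | 1 | 1
1 | 1 | 0 | 1
1 | 1 | 1 | 0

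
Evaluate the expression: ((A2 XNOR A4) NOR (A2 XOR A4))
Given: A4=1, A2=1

Substituting: ((1 XNOR 1) NOR (1 XOR 1))
= 0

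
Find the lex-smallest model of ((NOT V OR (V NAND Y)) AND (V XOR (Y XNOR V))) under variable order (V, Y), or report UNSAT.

V=0, Y=0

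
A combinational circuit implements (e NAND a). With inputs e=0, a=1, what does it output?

Substituting: (0 NAND 1)
= 1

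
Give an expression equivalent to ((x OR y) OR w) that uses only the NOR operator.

((((x NOR y) NOR (x NOR y)) NOR w) NOR (((x NOR y) NOR (x NOR y)) NOR w))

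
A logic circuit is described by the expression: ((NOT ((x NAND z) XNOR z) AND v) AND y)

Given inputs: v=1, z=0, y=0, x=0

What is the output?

Substituting: ((NOT ((0 NAND 0) XNOR 0) AND 1) AND 0)
= 0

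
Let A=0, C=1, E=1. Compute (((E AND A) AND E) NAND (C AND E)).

Substituting: (((1 AND 0) AND 1) NAND (1 AND 1))
= 1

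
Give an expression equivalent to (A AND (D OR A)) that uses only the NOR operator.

((A NOR A) NOR (((D NOR A) NOR (D NOR A)) NOR ((D NOR A) NOR (D NOR A))))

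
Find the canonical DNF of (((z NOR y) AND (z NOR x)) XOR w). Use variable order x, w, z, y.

(NOT x AND NOT w AND NOT z AND NOT y) OR (NOT x AND w AND NOT z AND y) OR (NOT x AND w AND z AND NOT y) OR (NOT x AND w AND z AND y) OR (x AND w AND NOT z AND NOT y) OR (x AND w AND NOT z AND y) OR (x AND w AND z AND NOT y) OR (x AND w AND z AND y)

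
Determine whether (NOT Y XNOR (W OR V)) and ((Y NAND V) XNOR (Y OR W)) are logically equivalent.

No. Counterexample: with Y=0, V=1, W=0, Expression 1 = 1 but Expression 2 = 0.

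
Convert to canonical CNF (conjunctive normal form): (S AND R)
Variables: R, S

(R OR S) AND (R OR NOT S) AND (NOT R OR S)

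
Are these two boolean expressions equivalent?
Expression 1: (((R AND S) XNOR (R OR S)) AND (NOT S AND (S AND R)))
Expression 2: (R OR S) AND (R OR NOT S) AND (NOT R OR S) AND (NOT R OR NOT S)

Yes, they are equivalent — the two output columns agree on all 4 assignments:
R | S | Expression 1 | Expression 2
-----------------------------------
0 | 0 | 0 | 0
0 | 1 | 0 | 0
1 | 0 | 0 | 0
1 | 1 | 0 | 0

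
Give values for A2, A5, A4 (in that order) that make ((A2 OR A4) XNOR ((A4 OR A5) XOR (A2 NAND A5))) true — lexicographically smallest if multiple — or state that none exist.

A2=0, A5=1, A4=0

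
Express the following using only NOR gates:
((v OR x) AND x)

((((v NOR x) NOR (v NOR x)) NOR ((v NOR x) NOR (v NOR x))) NOR (x NOR x))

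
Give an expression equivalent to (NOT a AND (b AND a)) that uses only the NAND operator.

(((a NAND a) NAND ((b NAND a) NAND (b NAND a))) NAND ((a NAND a) NAND ((b NAND a) NAND (b NAND a))))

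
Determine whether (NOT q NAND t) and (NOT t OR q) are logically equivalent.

Yes, they are equivalent — the two output columns agree on all 4 assignments:
t | q | Expression 1 | Expression 2
-----------------------------------
0 | 0 | 1 | 1
0 | 1 | 1 | 1
1 | 0 | 0 | 0
1 | 1 | 1 | 1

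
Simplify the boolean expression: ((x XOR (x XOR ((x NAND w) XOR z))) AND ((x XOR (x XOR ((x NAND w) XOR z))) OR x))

By absorption (E AND (E OR v) = E) then XOR self-cancellation ((E XOR v) XOR v = E):
= ((x NAND w) XOR z)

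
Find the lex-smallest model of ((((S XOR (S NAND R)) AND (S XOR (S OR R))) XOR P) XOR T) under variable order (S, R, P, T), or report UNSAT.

S=0, R=0, P=0, T=1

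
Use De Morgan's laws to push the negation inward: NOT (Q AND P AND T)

NOT Q OR NOT P OR NOT T
De Morgan's: NOT(AND of terms) = OR of negations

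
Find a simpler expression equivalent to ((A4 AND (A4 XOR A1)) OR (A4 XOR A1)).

By absorption (E OR (E AND v) = E):
= (A4 XOR A1)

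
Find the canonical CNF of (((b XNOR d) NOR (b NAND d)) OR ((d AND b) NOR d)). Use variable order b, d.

(b OR NOT d) AND (NOT b OR NOT d)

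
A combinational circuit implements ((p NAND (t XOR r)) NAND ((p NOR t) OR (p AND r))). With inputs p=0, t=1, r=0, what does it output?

Substituting: ((0 NAND (1 XOR 0)) NAND ((0 NOR 1) OR (0 AND 0)))
= 1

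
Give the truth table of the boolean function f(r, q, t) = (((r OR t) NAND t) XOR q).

r | q | t | Output
------------------
0 | 0 | 0 | 1
0 | 0 | 1 | 0
0 | 1 | 0 | 0
0 | 1 | 1 | 1
1 | 0 | 0 | 1
1 | 0 | 1 | 0
1 | 1 | 0 | 0
1 | 1 | 1 | 1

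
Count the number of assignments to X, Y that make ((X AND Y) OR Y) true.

Satisfying assignments: (0,1), (1,1)
Count: 2 out of 4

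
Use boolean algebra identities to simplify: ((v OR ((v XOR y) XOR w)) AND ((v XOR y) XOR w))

By absorption (E AND (E OR v) = E):
= ((v XOR y) XOR w)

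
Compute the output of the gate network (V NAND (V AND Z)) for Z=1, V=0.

Substituting: (0 NAND (0 AND 1))
= 1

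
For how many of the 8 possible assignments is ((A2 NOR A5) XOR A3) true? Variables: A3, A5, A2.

Satisfying assignments: (0,0,0), (1,0,1), (1,1,0), (1,1,1)
Count: 4 out of 8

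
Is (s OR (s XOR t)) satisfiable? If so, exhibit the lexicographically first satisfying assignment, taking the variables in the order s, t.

s=0, t=1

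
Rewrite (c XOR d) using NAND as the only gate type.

((c NAND (c NAND d)) NAND (d NAND (c NAND d)))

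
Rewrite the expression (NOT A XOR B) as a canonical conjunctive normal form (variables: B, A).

(B OR NOT A) AND (NOT B OR A)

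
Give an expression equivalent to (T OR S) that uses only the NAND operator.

((T NAND T) NAND (S NAND S))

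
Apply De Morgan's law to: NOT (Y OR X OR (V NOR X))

NOT Y AND NOT X AND NOT (V NOR X)
De Morgan's: NOT(OR of terms) = AND of negations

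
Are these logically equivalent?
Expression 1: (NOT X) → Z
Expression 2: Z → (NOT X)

No, Converse is not equivalent to original (counterexample: X=0, Z=0)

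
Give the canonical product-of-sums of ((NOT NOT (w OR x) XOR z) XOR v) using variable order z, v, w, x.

ΠM(0, 5, 6, 7, 9, 10, 11, 12) = (z OR v OR w OR x) AND (z OR NOT v OR w OR NOT x) AND (z OR NOT v OR NOT w OR x) AND (z OR NOT v OR NOT w OR NOT x) AND (NOT z OR v OR w OR NOT x) AND (NOT z OR v OR NOT w OR x) AND (NOT z OR v OR NOT w OR NOT x) AND (NOT z OR NOT v OR w OR x)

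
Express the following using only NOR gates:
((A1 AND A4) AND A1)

((((A1 NOR A1) NOR (A4 NOR A4)) NOR ((A1 NOR A1) NOR (A4 NOR A4))) NOR (A1 NOR A1))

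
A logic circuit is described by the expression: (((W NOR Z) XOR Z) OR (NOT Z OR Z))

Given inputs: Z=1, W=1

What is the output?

Substituting: (((1 NOR 1) XOR 1) OR (NOT 1 OR 1))
= 1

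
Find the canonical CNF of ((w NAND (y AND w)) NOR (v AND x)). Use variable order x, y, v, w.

(x OR y OR v OR w) AND (x OR y OR v OR NOT w) AND (x OR y OR NOT v OR w) AND (x OR y OR NOT v OR NOT w) AND (x OR NOT y OR v OR w) AND (x OR NOT y OR NOT v OR w) AND (NOT x OR y OR v OR w) AND (NOT x OR y OR v OR NOT w) AND (NOT x OR y OR NOT v OR w) AND (NOT x OR y OR NOT v OR NOT w) AND (NOT x OR NOT y OR v OR w) AND (NOT x OR NOT y OR NOT v OR w) AND (NOT x OR NOT y OR NOT v OR NOT w)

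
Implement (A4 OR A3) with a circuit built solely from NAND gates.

((A4 NAND A4) NAND (A3 NAND A3))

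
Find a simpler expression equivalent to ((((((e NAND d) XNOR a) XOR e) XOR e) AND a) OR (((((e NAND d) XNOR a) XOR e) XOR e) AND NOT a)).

By distribution ((E AND v) OR (E AND NOT v) = E) then XOR self-cancellation ((E XOR v) XOR v = E):
= ((e NAND d) XNOR a)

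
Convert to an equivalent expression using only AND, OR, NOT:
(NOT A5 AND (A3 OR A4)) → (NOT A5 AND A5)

NOT (NOT A5 AND (A3 OR A4)) OR (NOT A5 AND A5)
(Implication elimination: A → B = NOT A OR B)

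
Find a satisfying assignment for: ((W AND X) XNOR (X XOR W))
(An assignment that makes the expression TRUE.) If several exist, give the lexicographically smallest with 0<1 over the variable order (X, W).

X=0, W=0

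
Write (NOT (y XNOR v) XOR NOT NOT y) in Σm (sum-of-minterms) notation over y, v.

Σm(1, 3) = (NOT y AND v) OR (y AND v)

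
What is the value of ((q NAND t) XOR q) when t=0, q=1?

Substituting: ((1 NAND 0) XOR 1)
= 0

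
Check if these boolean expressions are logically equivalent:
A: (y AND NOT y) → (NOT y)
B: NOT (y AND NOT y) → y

No, Inverse is not equivalent to original (counterexample: v=0, y=0)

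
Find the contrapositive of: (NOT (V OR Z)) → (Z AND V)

Contrapositive: NOT (Z AND V) → (V OR Z)
Note: A statement and its contrapositive are logically equivalent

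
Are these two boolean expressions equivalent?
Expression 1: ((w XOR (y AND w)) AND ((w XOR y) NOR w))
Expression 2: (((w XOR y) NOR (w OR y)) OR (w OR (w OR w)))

No. Counterexample: with w=0, y=0, Expression 1 = 0 but Expression 2 = 1.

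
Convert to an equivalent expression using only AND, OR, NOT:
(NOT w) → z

w OR z
(Implication elimination: A → B = NOT A OR B)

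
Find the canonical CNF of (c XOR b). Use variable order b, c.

(b OR c) AND (NOT b OR NOT c)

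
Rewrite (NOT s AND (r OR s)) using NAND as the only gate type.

(((s NAND s) NAND ((r NAND r) NAND (s NAND s))) NAND ((s NAND s) NAND ((r NAND r) NAND (s NAND s))))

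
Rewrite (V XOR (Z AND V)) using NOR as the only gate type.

((((V NOR ((Z NOR Z) NOR (V NOR V))) NOR (V NOR ((Z NOR Z) NOR (V NOR V)))) NOR ((V NOR ((Z NOR Z) NOR (V NOR V))) NOR (V NOR ((Z NOR Z) NOR (V NOR V))))) NOR ((((V NOR V) NOR (((Z NOR Z) NOR (V NOR V)) NOR ((Z NOR Z) NOR (V NOR V)))) NOR ((V NOR V) NOR (((Z NOR Z) NOR (V NOR V)) NOR ((Z NOR Z) NOR (V NOR V))))) NOR (((V NOR V) NOR (((Z NOR Z) NOR (V NOR V)) NOR ((Z NOR Z) NOR (V NOR V)))) NOR ((V NOR V) NOR (((Z NOR Z) NOR (V NOR V)) NOR ((Z NOR Z) NOR (V NOR V)))))))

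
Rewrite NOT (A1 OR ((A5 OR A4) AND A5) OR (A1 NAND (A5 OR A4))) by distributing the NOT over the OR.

NOT A1 AND NOT ((A5 OR A4) AND A5) AND NOT (A1 NAND (A5 OR A4))
De Morgan's: NOT(OR of terms) = AND of negations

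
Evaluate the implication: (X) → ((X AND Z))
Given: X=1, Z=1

Antecedent (X) = 1; consequent ((X AND Z)) = 1.
1 → 1 = 1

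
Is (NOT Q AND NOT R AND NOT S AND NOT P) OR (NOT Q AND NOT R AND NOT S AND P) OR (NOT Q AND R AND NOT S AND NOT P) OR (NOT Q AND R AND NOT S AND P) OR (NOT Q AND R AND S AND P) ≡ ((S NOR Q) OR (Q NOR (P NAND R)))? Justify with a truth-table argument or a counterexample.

Yes, they are equivalent — the two output columns agree on all 16 assignments:
Q | R | S | P | Expression 1 | Expression 2
-------------------------------------------
0 | 0 | 0 | 0 | 1 | 1
0 | 0 | 0 | 1 | 1 | 1
0 | 0 | 1 | 0 | 0 | 0
0 | 0 | 1 | 1 | 0 | 0
0 | 1 | 0 | 0 | 1 | 1
0 | 1 | 0 | 1 | 1 | 1
0 | 1 | 1 | 0 | 0 | 0
0 | 1 | 1 | 1 | 1 | 1
1 | 0 | 0 | 0 | 0 | 0
1 | 0 | 0 | 1 | 0 | 0
1 | 0 | 1 | 0 | 0 | 0
1 | 0 | 1 | 1 | 0 | 0
1 | 1 | 0 | 0 | 0 | 0
1 | 1 | 0 | 1 | 0 | 0
1 | 1 | 1 | 0 | 0 | 0
1 | 1 | 1 | 1 | 0 | 0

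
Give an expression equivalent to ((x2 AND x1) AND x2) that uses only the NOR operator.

((((x2 NOR x2) NOR (x1 NOR x1)) NOR ((x2 NOR x2) NOR (x1 NOR x1))) NOR (x2 NOR x2))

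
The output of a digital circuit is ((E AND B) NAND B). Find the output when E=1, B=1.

Substituting: ((1 AND 1) NAND 1)
= 0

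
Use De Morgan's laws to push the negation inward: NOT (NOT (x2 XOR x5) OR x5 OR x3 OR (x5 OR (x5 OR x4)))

(x2 XOR x5) AND NOT x5 AND NOT x3 AND NOT (x5 OR (x5 OR x4))
De Morgan's: NOT(OR of terms) = AND of negations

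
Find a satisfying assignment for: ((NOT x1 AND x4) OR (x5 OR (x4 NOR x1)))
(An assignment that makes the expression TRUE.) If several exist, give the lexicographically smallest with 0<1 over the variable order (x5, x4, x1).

x5=0, x4=0, x1=0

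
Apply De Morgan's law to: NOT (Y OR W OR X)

NOT Y AND NOT W AND NOT X
De Morgan's: NOT(OR of terms) = AND of negations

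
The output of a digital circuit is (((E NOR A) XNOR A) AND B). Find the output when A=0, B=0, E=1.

Substituting: (((1 NOR 0) XNOR 0) AND 0)
= 0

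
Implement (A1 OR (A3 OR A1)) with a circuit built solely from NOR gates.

((A1 NOR ((A3 NOR A1) NOR (A3 NOR A1))) NOR (A1 NOR ((A3 NOR A1) NOR (A3 NOR A1))))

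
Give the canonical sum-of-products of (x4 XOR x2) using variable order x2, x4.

Σm(1, 2) = (NOT x2 AND x4) OR (x2 AND NOT x4)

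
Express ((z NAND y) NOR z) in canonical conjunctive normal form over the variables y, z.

(y OR z) AND (y OR NOT z) AND (NOT y OR z) AND (NOT y OR NOT z)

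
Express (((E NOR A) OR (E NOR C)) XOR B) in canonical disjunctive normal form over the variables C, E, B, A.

(NOT C AND NOT E AND NOT B AND NOT A) OR (NOT C AND NOT E AND NOT B AND A) OR (NOT C AND E AND B AND NOT A) OR (NOT C AND E AND B AND A) OR (C AND NOT E AND NOT B AND NOT A) OR (C AND NOT E AND B AND A) OR (C AND E AND B AND NOT A) OR (C AND E AND B AND A)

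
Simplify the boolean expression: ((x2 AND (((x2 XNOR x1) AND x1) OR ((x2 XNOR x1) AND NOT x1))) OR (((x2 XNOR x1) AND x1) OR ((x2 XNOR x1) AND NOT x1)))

By absorption (E OR (E AND v) = E) then distribution ((E AND v) OR (E AND NOT v) = E):
= (x2 XNOR x1)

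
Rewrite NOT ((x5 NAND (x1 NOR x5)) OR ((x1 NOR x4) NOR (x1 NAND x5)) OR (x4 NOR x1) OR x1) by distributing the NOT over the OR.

NOT (x5 NAND (x1 NOR x5)) AND NOT ((x1 NOR x4) NOR (x1 NAND x5)) AND NOT (x4 NOR x1) AND NOT x1
De Morgan's: NOT(OR of terms) = AND of negations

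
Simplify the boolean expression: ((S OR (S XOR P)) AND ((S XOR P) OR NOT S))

By distribution ((E OR v) AND (E OR NOT v) = E):
= (S XOR P)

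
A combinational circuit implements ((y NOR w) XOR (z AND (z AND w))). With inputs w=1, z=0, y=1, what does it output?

Substituting: ((1 NOR 1) XOR (0 AND (0 AND 1)))
= 0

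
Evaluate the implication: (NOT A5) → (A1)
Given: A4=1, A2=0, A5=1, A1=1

Antecedent (NOT A5) = 0; consequent (A1) = 1.
0 → 1 = 1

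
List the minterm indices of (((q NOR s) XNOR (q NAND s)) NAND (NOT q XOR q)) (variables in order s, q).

Σm(1, 2) = (NOT s AND q) OR (s AND NOT q)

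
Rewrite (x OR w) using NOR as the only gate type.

((x NOR w) NOR (x NOR w))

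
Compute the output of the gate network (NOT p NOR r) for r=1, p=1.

Substituting: (NOT 1 NOR 1)
= 0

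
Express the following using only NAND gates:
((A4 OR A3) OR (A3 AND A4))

((((A4 NAND A4) NAND (A3 NAND A3)) NAND ((A4 NAND A4) NAND (A3 NAND A3))) NAND (((A3 NAND A4) NAND (A3 NAND A4)) NAND ((A3 NAND A4) NAND (A3 NAND A4))))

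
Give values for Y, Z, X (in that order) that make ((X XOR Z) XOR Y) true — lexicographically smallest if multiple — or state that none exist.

Y=0, Z=0, X=1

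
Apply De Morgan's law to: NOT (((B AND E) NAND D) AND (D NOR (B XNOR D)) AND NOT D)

NOT ((B AND E) NAND D) OR NOT (D NOR (B XNOR D)) OR D
De Morgan's: NOT(AND of terms) = OR of negations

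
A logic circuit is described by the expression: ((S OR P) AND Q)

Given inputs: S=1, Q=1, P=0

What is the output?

Substituting: ((1 OR 0) AND 1)
= 1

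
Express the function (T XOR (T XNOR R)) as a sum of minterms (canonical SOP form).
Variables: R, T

Σm(0, 1) = (NOT R AND NOT T) OR (NOT R AND T)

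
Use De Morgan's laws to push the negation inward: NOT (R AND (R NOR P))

NOT R OR NOT (R NOR P)
De Morgan's: NOT(AND of terms) = OR of negations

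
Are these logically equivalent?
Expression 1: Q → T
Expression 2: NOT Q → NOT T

No, Inverse is not equivalent to original (counterexample: T=0, Q=1, R=0)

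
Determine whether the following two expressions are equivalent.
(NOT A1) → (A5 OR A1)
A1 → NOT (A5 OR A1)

No, Inverse is not equivalent to original (counterexample: A1=0, A5=0)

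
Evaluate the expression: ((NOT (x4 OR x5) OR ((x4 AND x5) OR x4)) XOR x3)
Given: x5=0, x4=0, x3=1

Substituting: ((NOT (0 OR 0) OR ((0 AND 0) OR 0)) XOR 1)
= 0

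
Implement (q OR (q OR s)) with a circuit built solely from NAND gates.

((q NAND q) NAND (((q NAND q) NAND (s NAND s)) NAND ((q NAND q) NAND (s NAND s))))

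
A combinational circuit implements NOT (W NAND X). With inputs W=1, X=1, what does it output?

Substituting: NOT (1 NAND 1)
= 1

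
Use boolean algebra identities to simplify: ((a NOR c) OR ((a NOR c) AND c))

By absorption (E OR (E AND v) = E):
= (a NOR c)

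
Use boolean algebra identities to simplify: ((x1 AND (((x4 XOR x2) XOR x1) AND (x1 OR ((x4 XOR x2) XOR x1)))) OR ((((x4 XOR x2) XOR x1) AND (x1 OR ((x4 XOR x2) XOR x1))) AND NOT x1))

By distribution ((E AND v) OR (E AND NOT v) = E) then absorption (E AND (E OR v) = E):
= ((x4 XOR x2) XOR x1)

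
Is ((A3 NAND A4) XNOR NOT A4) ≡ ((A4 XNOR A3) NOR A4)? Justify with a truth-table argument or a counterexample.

No. Counterexample: with A4=0, A3=0, Expression 1 = 1 but Expression 2 = 0.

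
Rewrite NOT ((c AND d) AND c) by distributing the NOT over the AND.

NOT (c AND d) OR NOT c
De Morgan's: NOT(AND of terms) = OR of negations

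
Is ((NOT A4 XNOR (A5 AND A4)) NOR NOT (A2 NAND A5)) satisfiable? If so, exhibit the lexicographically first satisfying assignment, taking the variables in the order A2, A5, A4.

A2=0, A5=0, A4=0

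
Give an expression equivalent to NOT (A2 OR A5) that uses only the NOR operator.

(((A2 NOR A5) NOR (A2 NOR A5)) NOR ((A2 NOR A5) NOR (A2 NOR A5)))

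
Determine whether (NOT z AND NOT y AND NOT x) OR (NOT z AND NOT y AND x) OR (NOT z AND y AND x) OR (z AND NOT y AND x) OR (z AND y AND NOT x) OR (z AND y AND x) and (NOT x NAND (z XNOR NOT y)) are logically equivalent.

Yes, they are equivalent — the two output columns agree on all 8 assignments:
z | y | x | Expression 1 | Expression 2
---------------------------------------
0 | 0 | 0 | 1 | 1
0 | 0 | 1 | 1 | 1
0 | 1 | 0 | 0 | 0
0 | 1 | 1 | 1 | 1
1 | 0 | 0 | 0 | 0
1 | 0 | 1 | 1 | 1
1 | 1 | 0 | 1 | 1
1 | 1 | 1 | 1 | 1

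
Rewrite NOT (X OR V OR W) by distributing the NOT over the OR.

NOT X AND NOT V AND NOT W
De Morgan's: NOT(OR of terms) = AND of negations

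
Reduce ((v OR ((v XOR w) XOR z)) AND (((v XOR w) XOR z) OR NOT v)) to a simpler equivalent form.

By distribution ((E OR v) AND (E OR NOT v) = E):
= ((v XOR w) XOR z)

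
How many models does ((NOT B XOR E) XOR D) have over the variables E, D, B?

Satisfying assignments: (0,0,0), (0,1,1), (1,0,1), (1,1,0)
Count: 4 out of 8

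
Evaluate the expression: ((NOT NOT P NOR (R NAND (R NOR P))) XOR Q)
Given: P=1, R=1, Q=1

Substituting: ((NOT NOT 1 NOR (1 NAND (1 NOR 1))) XOR 1)
= 1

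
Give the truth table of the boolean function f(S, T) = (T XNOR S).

S | T | Output
--------------
0 | 0 | 1
0 | 1 | 0
1 | 0 | 0
1 | 1 | 1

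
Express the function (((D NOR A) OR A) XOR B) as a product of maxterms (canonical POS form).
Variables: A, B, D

ΠM(1, 2, 6, 7) = (A OR B OR NOT D) AND (A OR NOT B OR D) AND (NOT A OR NOT B OR D) AND (NOT A OR NOT B OR NOT D)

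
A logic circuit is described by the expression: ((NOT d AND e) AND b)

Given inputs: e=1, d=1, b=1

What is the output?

Substituting: ((NOT 1 AND 1) AND 1)
= 0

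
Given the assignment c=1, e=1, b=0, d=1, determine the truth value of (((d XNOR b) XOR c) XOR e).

Substituting: (((1 XNOR 0) XOR 1) XOR 1)
= 0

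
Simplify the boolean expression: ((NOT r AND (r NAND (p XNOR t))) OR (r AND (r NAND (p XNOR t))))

By distribution ((E AND v) OR (E AND NOT v) = E):
= (r NAND (p XNOR t))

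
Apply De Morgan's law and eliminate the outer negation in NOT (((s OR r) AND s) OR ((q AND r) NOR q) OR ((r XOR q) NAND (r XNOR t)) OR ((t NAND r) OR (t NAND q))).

NOT ((s OR r) AND s) AND NOT ((q AND r) NOR q) AND NOT ((r XOR q) NAND (r XNOR t)) AND NOT ((t NAND r) OR (t NAND q))
De Morgan's: NOT(OR of terms) = AND of negations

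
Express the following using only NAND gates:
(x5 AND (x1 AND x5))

((x5 NAND ((x1 NAND x5) NAND (x1 NAND x5))) NAND (x5 NAND ((x1 NAND x5) NAND (x1 NAND x5))))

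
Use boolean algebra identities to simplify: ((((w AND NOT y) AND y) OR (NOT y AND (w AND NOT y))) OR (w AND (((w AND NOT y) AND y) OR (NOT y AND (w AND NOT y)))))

By absorption (E OR (E AND v) = E) then distribution ((E AND v) OR (E AND NOT v) = E):
= (w AND NOT y)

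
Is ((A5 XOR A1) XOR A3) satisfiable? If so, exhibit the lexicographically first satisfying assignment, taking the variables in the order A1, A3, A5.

A1=0, A3=0, A5=1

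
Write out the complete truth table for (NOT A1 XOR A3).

A1 | A3 | Output
----------------
0 | 0 | 1
0 | 1 | 0
1 | 0 | 0
1 | 1 | 1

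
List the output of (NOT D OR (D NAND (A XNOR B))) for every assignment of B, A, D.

B | A | D | Output
------------------
0 | 0 | 0 | 1
0 | 0 | 1 | 0
0 | 1 | 0 | 1
0 | 1 | 1 | 1
1 | 0 | 0 | 1
1 | 0 | 1 | 1
1 | 1 | 0 | 1
1 | 1 | 1 | 0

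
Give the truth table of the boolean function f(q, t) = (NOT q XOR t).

q | t | Output
--------------
0 | 0 | 1
0 | 1 | 0
1 | 0 | 0
1 | 1 | 1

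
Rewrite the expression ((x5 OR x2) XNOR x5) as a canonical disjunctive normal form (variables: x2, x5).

(NOT x2 AND NOT x5) OR (NOT x2 AND x5) OR (x2 AND x5)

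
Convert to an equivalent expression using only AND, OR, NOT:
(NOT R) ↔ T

((NOT R) AND T) OR (R AND NOT T)
(Biconditional = both true or both false)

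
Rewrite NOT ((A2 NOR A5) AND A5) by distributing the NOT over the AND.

NOT (A2 NOR A5) OR NOT A5
De Morgan's: NOT(AND of terms) = OR of negations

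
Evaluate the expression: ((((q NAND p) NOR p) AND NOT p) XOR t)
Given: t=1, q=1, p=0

Substituting: ((((1 NAND 0) NOR 0) AND NOT 0) XOR 1)
= 1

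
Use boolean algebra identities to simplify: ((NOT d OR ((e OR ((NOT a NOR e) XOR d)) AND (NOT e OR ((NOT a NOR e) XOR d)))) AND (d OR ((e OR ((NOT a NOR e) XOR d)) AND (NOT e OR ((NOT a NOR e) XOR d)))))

By distribution ((E OR v) AND (E OR NOT v) = E) then distribution ((E OR v) AND (E OR NOT v) = E):
= ((NOT a NOR e) XOR d)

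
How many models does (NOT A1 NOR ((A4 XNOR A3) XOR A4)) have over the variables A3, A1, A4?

Satisfying assignments: (1,1,0), (1,1,1)
Count: 2 out of 8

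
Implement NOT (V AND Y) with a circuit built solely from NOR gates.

(((V NOR V) NOR (Y NOR Y)) NOR ((V NOR V) NOR (Y NOR Y)))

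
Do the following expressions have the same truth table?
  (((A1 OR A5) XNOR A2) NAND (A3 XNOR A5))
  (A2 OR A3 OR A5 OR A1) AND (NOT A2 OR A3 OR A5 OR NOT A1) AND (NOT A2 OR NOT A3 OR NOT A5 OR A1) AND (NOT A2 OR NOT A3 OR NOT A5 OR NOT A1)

Yes, they are equivalent — the two output columns agree on all 16 assignments:
A2 | A3 | A5 | A1 | Expression 1 | Expression 2
-----------------------------------------------
0 | 0 | 0 | 0 | 0 | 0
0 | 0 | 0 | 1 | 1 | 1
0 | 0 | 1 | 0 | 1 | 1
0 | 0 | 1 | 1 | 1 | 1
0 | 1 | 0 | 0 | 1 | 1
0 | 1 | 0 | 1 | 1 | 1
0 | 1 | 1 | 0 | 1 | 1
0 | 1 | 1 | 1 | 1 | 1
1 | 0 | 0 | 0 | 1 | 1
1 | 0 | 0 | 1 | 0 | 0
1 | 0 | 1 | 0 | 1 | 1
1 | 0 | 1 | 1 | 1 | 1
1 | 1 | 0 | 0 | 1 | 1
1 | 1 | 0 | 1 | 1 | 1
1 | 1 | 1 | 0 | 0 | 0
1 | 1 | 1 | 1 | 0 | 0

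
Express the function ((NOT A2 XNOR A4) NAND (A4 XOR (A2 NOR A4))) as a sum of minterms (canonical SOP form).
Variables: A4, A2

Σm(0, 1, 3) = (NOT A4 AND NOT A2) OR (NOT A4 AND A2) OR (A4 AND A2)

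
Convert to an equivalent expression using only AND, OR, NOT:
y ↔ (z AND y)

(y AND (z AND y)) OR (NOT y AND NOT (z AND y))
(Biconditional = both true or both false)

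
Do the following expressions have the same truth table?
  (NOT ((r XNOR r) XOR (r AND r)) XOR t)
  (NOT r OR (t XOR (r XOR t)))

No. Counterexample: with r=0, t=0, Expression 1 = 0 but Expression 2 = 1.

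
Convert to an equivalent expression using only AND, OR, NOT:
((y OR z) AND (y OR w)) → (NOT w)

NOT ((y OR z) AND (y OR w)) OR (NOT w)
(Implication elimination: A → B = NOT A OR B)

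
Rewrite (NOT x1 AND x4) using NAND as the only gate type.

(((x1 NAND x1) NAND x4) NAND ((x1 NAND x1) NAND x4))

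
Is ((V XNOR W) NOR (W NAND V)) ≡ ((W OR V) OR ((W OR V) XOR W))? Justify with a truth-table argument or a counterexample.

No. Counterexample: with W=0, V=1, Expression 1 = 0 but Expression 2 = 1.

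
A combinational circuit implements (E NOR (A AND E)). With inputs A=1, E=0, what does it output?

Substituting: (0 NOR (1 AND 0))
= 1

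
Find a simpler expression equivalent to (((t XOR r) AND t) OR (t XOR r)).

By absorption (E OR (E AND v) = E):
= (t XOR r)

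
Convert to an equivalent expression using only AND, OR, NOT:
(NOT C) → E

C OR E
(Implication elimination: A → B = NOT A OR B)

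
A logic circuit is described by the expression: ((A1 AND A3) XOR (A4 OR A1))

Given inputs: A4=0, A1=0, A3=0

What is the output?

Substituting: ((0 AND 0) XOR (0 OR 0))
= 0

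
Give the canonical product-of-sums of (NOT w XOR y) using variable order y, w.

ΠM(1, 2) = (y OR NOT w) AND (NOT y OR w)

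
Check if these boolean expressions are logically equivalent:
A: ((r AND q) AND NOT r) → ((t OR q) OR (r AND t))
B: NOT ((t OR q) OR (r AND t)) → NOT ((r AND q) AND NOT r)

Yes, Contrapositive is always equivalent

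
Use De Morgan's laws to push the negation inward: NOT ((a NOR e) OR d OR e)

NOT (a NOR e) AND NOT d AND NOT e
De Morgan's: NOT(OR of terms) = AND of negations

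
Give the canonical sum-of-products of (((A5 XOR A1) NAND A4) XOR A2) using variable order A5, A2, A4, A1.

Σm(0, 1, 2, 7, 8, 9, 11, 14) = (NOT A5 AND NOT A2 AND NOT A4 AND NOT A1) OR (NOT A5 AND NOT A2 AND NOT A4 AND A1) OR (NOT A5 AND NOT A2 AND A4 AND NOT A1) OR (NOT A5 AND A2 AND A4 AND A1) OR (A5 AND NOT A2 AND NOT A4 AND NOT A1) OR (A5 AND NOT A2 AND NOT A4 AND A1) OR (A5 AND NOT A2 AND A4 AND A1) OR (A5 AND A2 AND A4 AND NOT A1)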